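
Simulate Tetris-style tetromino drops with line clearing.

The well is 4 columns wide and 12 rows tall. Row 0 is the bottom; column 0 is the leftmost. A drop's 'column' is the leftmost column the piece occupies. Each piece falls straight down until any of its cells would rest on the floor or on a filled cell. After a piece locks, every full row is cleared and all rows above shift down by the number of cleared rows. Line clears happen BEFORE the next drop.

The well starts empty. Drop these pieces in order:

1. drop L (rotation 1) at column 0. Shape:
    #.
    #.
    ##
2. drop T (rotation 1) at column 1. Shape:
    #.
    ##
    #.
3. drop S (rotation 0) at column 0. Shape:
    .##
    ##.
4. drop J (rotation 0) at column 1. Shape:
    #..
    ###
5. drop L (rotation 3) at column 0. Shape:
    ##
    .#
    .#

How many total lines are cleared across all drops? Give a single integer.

Answer: 0

Derivation:
Drop 1: L rot1 at col 0 lands with bottom-row=0; cleared 0 line(s) (total 0); column heights now [3 1 0 0], max=3
Drop 2: T rot1 at col 1 lands with bottom-row=1; cleared 0 line(s) (total 0); column heights now [3 4 3 0], max=4
Drop 3: S rot0 at col 0 lands with bottom-row=4; cleared 0 line(s) (total 0); column heights now [5 6 6 0], max=6
Drop 4: J rot0 at col 1 lands with bottom-row=6; cleared 0 line(s) (total 0); column heights now [5 8 7 7], max=8
Drop 5: L rot3 at col 0 lands with bottom-row=8; cleared 0 line(s) (total 0); column heights now [11 11 7 7], max=11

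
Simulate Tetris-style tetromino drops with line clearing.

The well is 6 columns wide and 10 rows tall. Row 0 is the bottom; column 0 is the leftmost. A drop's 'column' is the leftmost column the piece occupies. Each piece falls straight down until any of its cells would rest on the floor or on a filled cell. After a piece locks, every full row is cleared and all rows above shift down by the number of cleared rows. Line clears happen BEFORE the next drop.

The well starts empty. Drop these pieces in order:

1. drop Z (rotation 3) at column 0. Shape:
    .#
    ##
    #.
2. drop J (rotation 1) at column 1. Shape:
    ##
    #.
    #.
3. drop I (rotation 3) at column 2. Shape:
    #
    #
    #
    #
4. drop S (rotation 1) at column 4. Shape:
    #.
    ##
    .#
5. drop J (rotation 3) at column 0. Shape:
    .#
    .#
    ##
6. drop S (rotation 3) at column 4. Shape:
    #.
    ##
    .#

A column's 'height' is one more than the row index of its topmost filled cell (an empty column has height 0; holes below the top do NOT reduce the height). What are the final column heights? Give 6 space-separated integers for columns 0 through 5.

Answer: 7 9 10 0 5 4

Derivation:
Drop 1: Z rot3 at col 0 lands with bottom-row=0; cleared 0 line(s) (total 0); column heights now [2 3 0 0 0 0], max=3
Drop 2: J rot1 at col 1 lands with bottom-row=3; cleared 0 line(s) (total 0); column heights now [2 6 6 0 0 0], max=6
Drop 3: I rot3 at col 2 lands with bottom-row=6; cleared 0 line(s) (total 0); column heights now [2 6 10 0 0 0], max=10
Drop 4: S rot1 at col 4 lands with bottom-row=0; cleared 0 line(s) (total 0); column heights now [2 6 10 0 3 2], max=10
Drop 5: J rot3 at col 0 lands with bottom-row=6; cleared 0 line(s) (total 0); column heights now [7 9 10 0 3 2], max=10
Drop 6: S rot3 at col 4 lands with bottom-row=2; cleared 0 line(s) (total 0); column heights now [7 9 10 0 5 4], max=10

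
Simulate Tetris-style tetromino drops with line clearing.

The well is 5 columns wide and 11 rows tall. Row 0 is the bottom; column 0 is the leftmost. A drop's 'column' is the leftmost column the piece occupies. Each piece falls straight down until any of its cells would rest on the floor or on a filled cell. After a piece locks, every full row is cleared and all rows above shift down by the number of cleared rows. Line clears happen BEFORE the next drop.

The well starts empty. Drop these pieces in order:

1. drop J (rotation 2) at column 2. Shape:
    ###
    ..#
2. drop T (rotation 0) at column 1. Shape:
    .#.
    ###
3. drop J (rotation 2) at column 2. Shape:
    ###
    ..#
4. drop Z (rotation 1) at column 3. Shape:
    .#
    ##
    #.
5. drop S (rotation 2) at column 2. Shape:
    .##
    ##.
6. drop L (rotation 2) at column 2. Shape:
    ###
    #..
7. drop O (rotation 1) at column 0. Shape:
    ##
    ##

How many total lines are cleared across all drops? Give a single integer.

Drop 1: J rot2 at col 2 lands with bottom-row=0; cleared 0 line(s) (total 0); column heights now [0 0 2 2 2], max=2
Drop 2: T rot0 at col 1 lands with bottom-row=2; cleared 0 line(s) (total 0); column heights now [0 3 4 3 2], max=4
Drop 3: J rot2 at col 2 lands with bottom-row=3; cleared 0 line(s) (total 0); column heights now [0 3 5 5 5], max=5
Drop 4: Z rot1 at col 3 lands with bottom-row=5; cleared 0 line(s) (total 0); column heights now [0 3 5 7 8], max=8
Drop 5: S rot2 at col 2 lands with bottom-row=7; cleared 0 line(s) (total 0); column heights now [0 3 8 9 9], max=9
Drop 6: L rot2 at col 2 lands with bottom-row=8; cleared 0 line(s) (total 0); column heights now [0 3 10 10 10], max=10
Drop 7: O rot1 at col 0 lands with bottom-row=3; cleared 1 line(s) (total 1); column heights now [4 4 9 9 9], max=9

Answer: 1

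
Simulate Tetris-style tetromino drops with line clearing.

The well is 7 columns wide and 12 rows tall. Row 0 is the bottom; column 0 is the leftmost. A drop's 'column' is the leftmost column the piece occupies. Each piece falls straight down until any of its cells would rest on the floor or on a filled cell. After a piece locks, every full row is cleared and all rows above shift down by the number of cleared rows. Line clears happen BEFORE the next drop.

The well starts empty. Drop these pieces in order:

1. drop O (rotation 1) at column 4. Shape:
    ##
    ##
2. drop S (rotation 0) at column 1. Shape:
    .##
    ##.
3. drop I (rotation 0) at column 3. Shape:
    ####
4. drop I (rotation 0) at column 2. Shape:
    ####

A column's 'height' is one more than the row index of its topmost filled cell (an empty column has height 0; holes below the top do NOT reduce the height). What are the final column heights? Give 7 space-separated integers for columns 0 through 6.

Answer: 0 1 4 4 4 4 3

Derivation:
Drop 1: O rot1 at col 4 lands with bottom-row=0; cleared 0 line(s) (total 0); column heights now [0 0 0 0 2 2 0], max=2
Drop 2: S rot0 at col 1 lands with bottom-row=0; cleared 0 line(s) (total 0); column heights now [0 1 2 2 2 2 0], max=2
Drop 3: I rot0 at col 3 lands with bottom-row=2; cleared 0 line(s) (total 0); column heights now [0 1 2 3 3 3 3], max=3
Drop 4: I rot0 at col 2 lands with bottom-row=3; cleared 0 line(s) (total 0); column heights now [0 1 4 4 4 4 3], max=4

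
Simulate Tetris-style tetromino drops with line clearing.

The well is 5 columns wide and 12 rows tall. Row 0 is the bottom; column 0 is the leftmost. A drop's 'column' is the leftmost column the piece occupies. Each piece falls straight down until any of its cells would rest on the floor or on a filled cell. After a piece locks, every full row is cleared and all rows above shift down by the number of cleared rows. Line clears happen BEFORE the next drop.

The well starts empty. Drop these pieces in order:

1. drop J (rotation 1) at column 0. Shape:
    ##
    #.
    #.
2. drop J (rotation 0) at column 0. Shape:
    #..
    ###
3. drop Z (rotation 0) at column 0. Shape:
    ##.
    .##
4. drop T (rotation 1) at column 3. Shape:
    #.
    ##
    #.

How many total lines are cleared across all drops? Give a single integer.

Answer: 0

Derivation:
Drop 1: J rot1 at col 0 lands with bottom-row=0; cleared 0 line(s) (total 0); column heights now [3 3 0 0 0], max=3
Drop 2: J rot0 at col 0 lands with bottom-row=3; cleared 0 line(s) (total 0); column heights now [5 4 4 0 0], max=5
Drop 3: Z rot0 at col 0 lands with bottom-row=4; cleared 0 line(s) (total 0); column heights now [6 6 5 0 0], max=6
Drop 4: T rot1 at col 3 lands with bottom-row=0; cleared 0 line(s) (total 0); column heights now [6 6 5 3 2], max=6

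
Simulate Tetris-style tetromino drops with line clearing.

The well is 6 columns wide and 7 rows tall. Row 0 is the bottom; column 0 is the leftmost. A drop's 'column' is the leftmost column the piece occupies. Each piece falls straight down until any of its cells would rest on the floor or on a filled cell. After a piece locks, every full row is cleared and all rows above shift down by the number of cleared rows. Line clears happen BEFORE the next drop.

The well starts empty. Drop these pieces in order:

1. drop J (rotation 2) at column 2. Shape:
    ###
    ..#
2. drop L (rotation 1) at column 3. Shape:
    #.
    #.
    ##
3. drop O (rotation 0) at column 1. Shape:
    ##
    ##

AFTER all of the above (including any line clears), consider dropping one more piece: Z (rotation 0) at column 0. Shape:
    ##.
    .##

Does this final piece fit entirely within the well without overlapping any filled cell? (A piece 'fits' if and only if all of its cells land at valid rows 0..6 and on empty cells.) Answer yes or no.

Drop 1: J rot2 at col 2 lands with bottom-row=0; cleared 0 line(s) (total 0); column heights now [0 0 2 2 2 0], max=2
Drop 2: L rot1 at col 3 lands with bottom-row=2; cleared 0 line(s) (total 0); column heights now [0 0 2 5 3 0], max=5
Drop 3: O rot0 at col 1 lands with bottom-row=2; cleared 0 line(s) (total 0); column heights now [0 4 4 5 3 0], max=5
Test piece Z rot0 at col 0 (width 3): heights before test = [0 4 4 5 3 0]; fits = True

Answer: yes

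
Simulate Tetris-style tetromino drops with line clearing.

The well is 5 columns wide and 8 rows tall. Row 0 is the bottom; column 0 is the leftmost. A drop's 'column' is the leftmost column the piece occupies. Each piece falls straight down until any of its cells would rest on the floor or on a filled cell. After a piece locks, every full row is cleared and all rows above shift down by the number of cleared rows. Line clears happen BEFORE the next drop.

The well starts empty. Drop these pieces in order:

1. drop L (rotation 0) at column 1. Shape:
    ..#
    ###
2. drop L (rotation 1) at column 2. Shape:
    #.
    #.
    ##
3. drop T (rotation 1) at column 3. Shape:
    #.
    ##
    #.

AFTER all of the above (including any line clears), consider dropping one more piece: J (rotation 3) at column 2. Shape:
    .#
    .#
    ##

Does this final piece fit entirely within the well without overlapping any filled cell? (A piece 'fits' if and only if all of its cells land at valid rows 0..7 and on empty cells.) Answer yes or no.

Drop 1: L rot0 at col 1 lands with bottom-row=0; cleared 0 line(s) (total 0); column heights now [0 1 1 2 0], max=2
Drop 2: L rot1 at col 2 lands with bottom-row=2; cleared 0 line(s) (total 0); column heights now [0 1 5 3 0], max=5
Drop 3: T rot1 at col 3 lands with bottom-row=3; cleared 0 line(s) (total 0); column heights now [0 1 5 6 5], max=6
Test piece J rot3 at col 2 (width 2): heights before test = [0 1 5 6 5]; fits = False

Answer: no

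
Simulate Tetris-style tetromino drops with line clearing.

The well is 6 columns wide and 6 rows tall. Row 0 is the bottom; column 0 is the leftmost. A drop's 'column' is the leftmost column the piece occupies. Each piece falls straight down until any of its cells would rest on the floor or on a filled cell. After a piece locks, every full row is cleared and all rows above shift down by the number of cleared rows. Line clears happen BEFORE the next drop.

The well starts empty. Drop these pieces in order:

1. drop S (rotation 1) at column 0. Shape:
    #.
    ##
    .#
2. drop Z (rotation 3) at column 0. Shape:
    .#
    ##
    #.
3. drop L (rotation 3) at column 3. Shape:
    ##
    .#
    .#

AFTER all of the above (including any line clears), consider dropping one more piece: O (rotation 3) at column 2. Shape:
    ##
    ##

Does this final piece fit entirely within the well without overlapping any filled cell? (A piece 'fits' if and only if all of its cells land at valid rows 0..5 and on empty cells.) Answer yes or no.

Drop 1: S rot1 at col 0 lands with bottom-row=0; cleared 0 line(s) (total 0); column heights now [3 2 0 0 0 0], max=3
Drop 2: Z rot3 at col 0 lands with bottom-row=3; cleared 0 line(s) (total 0); column heights now [5 6 0 0 0 0], max=6
Drop 3: L rot3 at col 3 lands with bottom-row=0; cleared 0 line(s) (total 0); column heights now [5 6 0 3 3 0], max=6
Test piece O rot3 at col 2 (width 2): heights before test = [5 6 0 3 3 0]; fits = True

Answer: yes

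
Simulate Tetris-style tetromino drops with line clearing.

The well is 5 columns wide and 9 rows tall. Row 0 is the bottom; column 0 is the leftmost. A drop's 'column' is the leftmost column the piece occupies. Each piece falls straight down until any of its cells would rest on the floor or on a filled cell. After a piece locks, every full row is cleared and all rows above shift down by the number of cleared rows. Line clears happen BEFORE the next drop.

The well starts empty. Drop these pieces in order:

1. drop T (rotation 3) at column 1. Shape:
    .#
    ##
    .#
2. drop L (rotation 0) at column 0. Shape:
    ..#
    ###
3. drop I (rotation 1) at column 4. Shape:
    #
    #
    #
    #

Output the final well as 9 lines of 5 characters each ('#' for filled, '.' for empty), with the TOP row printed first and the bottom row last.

Drop 1: T rot3 at col 1 lands with bottom-row=0; cleared 0 line(s) (total 0); column heights now [0 2 3 0 0], max=3
Drop 2: L rot0 at col 0 lands with bottom-row=3; cleared 0 line(s) (total 0); column heights now [4 4 5 0 0], max=5
Drop 3: I rot1 at col 4 lands with bottom-row=0; cleared 0 line(s) (total 0); column heights now [4 4 5 0 4], max=5

Answer: .....
.....
.....
.....
..#..
###.#
..#.#
.##.#
..#.#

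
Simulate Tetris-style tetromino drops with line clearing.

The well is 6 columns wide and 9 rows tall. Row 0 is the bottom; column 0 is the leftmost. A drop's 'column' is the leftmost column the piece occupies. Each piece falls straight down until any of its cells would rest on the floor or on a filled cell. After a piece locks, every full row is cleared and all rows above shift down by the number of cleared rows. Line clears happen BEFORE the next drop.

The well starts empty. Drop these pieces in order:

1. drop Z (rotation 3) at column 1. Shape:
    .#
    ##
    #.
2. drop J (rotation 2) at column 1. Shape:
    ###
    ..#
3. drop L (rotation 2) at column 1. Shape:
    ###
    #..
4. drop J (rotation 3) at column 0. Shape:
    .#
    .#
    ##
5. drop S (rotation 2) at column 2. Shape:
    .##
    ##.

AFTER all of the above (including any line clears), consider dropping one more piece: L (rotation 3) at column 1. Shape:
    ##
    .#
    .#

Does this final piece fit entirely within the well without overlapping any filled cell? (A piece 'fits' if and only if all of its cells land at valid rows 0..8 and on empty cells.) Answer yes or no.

Drop 1: Z rot3 at col 1 lands with bottom-row=0; cleared 0 line(s) (total 0); column heights now [0 2 3 0 0 0], max=3
Drop 2: J rot2 at col 1 lands with bottom-row=2; cleared 0 line(s) (total 0); column heights now [0 4 4 4 0 0], max=4
Drop 3: L rot2 at col 1 lands with bottom-row=4; cleared 0 line(s) (total 0); column heights now [0 6 6 6 0 0], max=6
Drop 4: J rot3 at col 0 lands with bottom-row=6; cleared 0 line(s) (total 0); column heights now [7 9 6 6 0 0], max=9
Drop 5: S rot2 at col 2 lands with bottom-row=6; cleared 0 line(s) (total 0); column heights now [7 9 7 8 8 0], max=9
Test piece L rot3 at col 1 (width 2): heights before test = [7 9 7 8 8 0]; fits = False

Answer: no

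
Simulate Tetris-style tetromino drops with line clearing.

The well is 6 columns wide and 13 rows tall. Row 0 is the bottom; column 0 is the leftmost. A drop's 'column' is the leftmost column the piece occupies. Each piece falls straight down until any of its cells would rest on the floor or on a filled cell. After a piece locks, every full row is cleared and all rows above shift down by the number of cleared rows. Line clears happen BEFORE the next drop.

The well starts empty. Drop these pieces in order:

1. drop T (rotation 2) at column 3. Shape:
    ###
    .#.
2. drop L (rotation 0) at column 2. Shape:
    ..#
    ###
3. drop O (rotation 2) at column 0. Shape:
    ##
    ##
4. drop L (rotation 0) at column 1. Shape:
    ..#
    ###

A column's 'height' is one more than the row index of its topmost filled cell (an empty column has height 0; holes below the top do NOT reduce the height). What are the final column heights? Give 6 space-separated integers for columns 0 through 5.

Drop 1: T rot2 at col 3 lands with bottom-row=0; cleared 0 line(s) (total 0); column heights now [0 0 0 2 2 2], max=2
Drop 2: L rot0 at col 2 lands with bottom-row=2; cleared 0 line(s) (total 0); column heights now [0 0 3 3 4 2], max=4
Drop 3: O rot2 at col 0 lands with bottom-row=0; cleared 0 line(s) (total 0); column heights now [2 2 3 3 4 2], max=4
Drop 4: L rot0 at col 1 lands with bottom-row=3; cleared 0 line(s) (total 0); column heights now [2 4 4 5 4 2], max=5

Answer: 2 4 4 5 4 2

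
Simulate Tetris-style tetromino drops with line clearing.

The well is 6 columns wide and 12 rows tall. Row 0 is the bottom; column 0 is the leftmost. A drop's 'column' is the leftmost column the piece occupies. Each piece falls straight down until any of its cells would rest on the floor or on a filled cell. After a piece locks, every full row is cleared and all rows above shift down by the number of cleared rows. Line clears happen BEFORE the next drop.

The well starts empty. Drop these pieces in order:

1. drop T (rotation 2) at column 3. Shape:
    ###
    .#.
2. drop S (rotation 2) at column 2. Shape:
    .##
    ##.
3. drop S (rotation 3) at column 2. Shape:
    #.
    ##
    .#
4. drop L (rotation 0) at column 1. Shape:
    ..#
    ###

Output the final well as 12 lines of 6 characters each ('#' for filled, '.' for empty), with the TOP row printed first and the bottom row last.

Answer: ......
......
......
...#..
.###..
..#...
..##..
...#..
...##.
..##..
...###
....#.

Derivation:
Drop 1: T rot2 at col 3 lands with bottom-row=0; cleared 0 line(s) (total 0); column heights now [0 0 0 2 2 2], max=2
Drop 2: S rot2 at col 2 lands with bottom-row=2; cleared 0 line(s) (total 0); column heights now [0 0 3 4 4 2], max=4
Drop 3: S rot3 at col 2 lands with bottom-row=4; cleared 0 line(s) (total 0); column heights now [0 0 7 6 4 2], max=7
Drop 4: L rot0 at col 1 lands with bottom-row=7; cleared 0 line(s) (total 0); column heights now [0 8 8 9 4 2], max=9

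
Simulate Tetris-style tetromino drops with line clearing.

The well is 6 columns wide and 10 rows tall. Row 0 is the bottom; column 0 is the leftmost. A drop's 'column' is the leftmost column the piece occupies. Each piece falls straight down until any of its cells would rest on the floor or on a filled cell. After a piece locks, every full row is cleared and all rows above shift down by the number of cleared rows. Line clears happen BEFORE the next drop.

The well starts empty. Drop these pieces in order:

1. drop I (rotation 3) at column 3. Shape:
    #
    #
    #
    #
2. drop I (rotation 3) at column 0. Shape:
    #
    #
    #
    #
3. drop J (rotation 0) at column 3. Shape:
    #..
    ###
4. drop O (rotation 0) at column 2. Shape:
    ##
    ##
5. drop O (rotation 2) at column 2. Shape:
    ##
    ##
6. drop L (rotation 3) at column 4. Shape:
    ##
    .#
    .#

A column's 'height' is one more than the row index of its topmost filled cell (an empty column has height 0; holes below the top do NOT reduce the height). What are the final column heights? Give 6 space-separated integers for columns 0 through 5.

Answer: 4 0 10 10 8 8

Derivation:
Drop 1: I rot3 at col 3 lands with bottom-row=0; cleared 0 line(s) (total 0); column heights now [0 0 0 4 0 0], max=4
Drop 2: I rot3 at col 0 lands with bottom-row=0; cleared 0 line(s) (total 0); column heights now [4 0 0 4 0 0], max=4
Drop 3: J rot0 at col 3 lands with bottom-row=4; cleared 0 line(s) (total 0); column heights now [4 0 0 6 5 5], max=6
Drop 4: O rot0 at col 2 lands with bottom-row=6; cleared 0 line(s) (total 0); column heights now [4 0 8 8 5 5], max=8
Drop 5: O rot2 at col 2 lands with bottom-row=8; cleared 0 line(s) (total 0); column heights now [4 0 10 10 5 5], max=10
Drop 6: L rot3 at col 4 lands with bottom-row=5; cleared 0 line(s) (total 0); column heights now [4 0 10 10 8 8], max=10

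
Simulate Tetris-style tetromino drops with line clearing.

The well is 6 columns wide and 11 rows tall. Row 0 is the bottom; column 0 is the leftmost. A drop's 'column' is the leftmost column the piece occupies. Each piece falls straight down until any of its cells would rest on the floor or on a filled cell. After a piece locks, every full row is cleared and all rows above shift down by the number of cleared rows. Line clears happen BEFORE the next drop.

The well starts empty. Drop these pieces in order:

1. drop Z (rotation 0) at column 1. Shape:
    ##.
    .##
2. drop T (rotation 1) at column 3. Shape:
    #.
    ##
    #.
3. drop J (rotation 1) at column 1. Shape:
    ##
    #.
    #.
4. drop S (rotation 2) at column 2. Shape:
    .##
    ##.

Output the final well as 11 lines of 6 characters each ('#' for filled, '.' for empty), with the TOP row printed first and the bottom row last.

Answer: ......
......
......
......
...##.
..##..
.##...
.#.#..
.#.##.
.###..
..##..

Derivation:
Drop 1: Z rot0 at col 1 lands with bottom-row=0; cleared 0 line(s) (total 0); column heights now [0 2 2 1 0 0], max=2
Drop 2: T rot1 at col 3 lands with bottom-row=1; cleared 0 line(s) (total 0); column heights now [0 2 2 4 3 0], max=4
Drop 3: J rot1 at col 1 lands with bottom-row=2; cleared 0 line(s) (total 0); column heights now [0 5 5 4 3 0], max=5
Drop 4: S rot2 at col 2 lands with bottom-row=5; cleared 0 line(s) (total 0); column heights now [0 5 6 7 7 0], max=7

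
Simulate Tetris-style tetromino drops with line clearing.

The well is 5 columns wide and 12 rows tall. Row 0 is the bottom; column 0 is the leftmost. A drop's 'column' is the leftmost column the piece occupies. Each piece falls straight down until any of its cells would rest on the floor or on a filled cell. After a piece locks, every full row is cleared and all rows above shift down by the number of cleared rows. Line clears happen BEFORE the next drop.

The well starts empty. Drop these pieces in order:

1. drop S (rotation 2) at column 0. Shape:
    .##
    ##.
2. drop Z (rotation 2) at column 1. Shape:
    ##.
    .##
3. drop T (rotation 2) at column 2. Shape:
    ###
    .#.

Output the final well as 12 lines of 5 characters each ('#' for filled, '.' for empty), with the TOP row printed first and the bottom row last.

Drop 1: S rot2 at col 0 lands with bottom-row=0; cleared 0 line(s) (total 0); column heights now [1 2 2 0 0], max=2
Drop 2: Z rot2 at col 1 lands with bottom-row=2; cleared 0 line(s) (total 0); column heights now [1 4 4 3 0], max=4
Drop 3: T rot2 at col 2 lands with bottom-row=3; cleared 0 line(s) (total 0); column heights now [1 4 5 5 5], max=5

Answer: .....
.....
.....
.....
.....
.....
.....
..###
.###.
..##.
.##..
##...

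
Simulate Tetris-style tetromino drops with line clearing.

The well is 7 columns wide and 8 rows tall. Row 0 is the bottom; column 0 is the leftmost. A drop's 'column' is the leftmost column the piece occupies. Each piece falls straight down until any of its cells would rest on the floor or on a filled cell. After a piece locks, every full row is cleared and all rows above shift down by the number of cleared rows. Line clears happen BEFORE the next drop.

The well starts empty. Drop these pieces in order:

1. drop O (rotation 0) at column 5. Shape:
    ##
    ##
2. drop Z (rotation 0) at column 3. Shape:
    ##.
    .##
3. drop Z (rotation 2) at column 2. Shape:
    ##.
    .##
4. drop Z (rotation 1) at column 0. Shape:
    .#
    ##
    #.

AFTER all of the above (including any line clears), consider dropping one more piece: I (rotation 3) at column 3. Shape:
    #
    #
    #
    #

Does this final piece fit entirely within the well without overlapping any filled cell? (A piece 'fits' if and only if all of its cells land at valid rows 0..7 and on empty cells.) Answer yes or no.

Answer: no

Derivation:
Drop 1: O rot0 at col 5 lands with bottom-row=0; cleared 0 line(s) (total 0); column heights now [0 0 0 0 0 2 2], max=2
Drop 2: Z rot0 at col 3 lands with bottom-row=2; cleared 0 line(s) (total 0); column heights now [0 0 0 4 4 3 2], max=4
Drop 3: Z rot2 at col 2 lands with bottom-row=4; cleared 0 line(s) (total 0); column heights now [0 0 6 6 5 3 2], max=6
Drop 4: Z rot1 at col 0 lands with bottom-row=0; cleared 0 line(s) (total 0); column heights now [2 3 6 6 5 3 2], max=6
Test piece I rot3 at col 3 (width 1): heights before test = [2 3 6 6 5 3 2]; fits = False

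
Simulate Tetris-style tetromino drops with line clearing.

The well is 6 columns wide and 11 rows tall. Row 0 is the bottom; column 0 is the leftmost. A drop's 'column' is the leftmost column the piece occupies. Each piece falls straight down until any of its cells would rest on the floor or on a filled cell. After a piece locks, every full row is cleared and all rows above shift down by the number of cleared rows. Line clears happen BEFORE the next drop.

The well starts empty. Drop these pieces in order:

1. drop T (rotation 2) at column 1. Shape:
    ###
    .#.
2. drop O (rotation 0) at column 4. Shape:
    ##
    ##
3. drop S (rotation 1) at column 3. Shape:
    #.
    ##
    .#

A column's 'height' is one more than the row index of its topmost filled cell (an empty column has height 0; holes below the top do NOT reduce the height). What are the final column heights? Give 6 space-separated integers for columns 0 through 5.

Drop 1: T rot2 at col 1 lands with bottom-row=0; cleared 0 line(s) (total 0); column heights now [0 2 2 2 0 0], max=2
Drop 2: O rot0 at col 4 lands with bottom-row=0; cleared 0 line(s) (total 0); column heights now [0 2 2 2 2 2], max=2
Drop 3: S rot1 at col 3 lands with bottom-row=2; cleared 0 line(s) (total 0); column heights now [0 2 2 5 4 2], max=5

Answer: 0 2 2 5 4 2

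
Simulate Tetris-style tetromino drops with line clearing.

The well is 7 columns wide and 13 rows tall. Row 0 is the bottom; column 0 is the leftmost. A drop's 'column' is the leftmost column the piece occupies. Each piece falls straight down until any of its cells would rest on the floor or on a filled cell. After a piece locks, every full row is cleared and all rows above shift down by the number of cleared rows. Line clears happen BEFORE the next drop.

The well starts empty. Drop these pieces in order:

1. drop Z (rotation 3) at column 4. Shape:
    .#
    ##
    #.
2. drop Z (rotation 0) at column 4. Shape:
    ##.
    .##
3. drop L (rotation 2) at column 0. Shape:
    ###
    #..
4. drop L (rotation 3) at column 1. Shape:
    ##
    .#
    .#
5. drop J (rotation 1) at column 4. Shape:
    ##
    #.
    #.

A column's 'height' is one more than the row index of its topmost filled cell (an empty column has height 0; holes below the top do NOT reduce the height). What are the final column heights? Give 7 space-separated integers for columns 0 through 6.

Answer: 2 5 5 0 8 8 4

Derivation:
Drop 1: Z rot3 at col 4 lands with bottom-row=0; cleared 0 line(s) (total 0); column heights now [0 0 0 0 2 3 0], max=3
Drop 2: Z rot0 at col 4 lands with bottom-row=3; cleared 0 line(s) (total 0); column heights now [0 0 0 0 5 5 4], max=5
Drop 3: L rot2 at col 0 lands with bottom-row=0; cleared 0 line(s) (total 0); column heights now [2 2 2 0 5 5 4], max=5
Drop 4: L rot3 at col 1 lands with bottom-row=2; cleared 0 line(s) (total 0); column heights now [2 5 5 0 5 5 4], max=5
Drop 5: J rot1 at col 4 lands with bottom-row=5; cleared 0 line(s) (total 0); column heights now [2 5 5 0 8 8 4], max=8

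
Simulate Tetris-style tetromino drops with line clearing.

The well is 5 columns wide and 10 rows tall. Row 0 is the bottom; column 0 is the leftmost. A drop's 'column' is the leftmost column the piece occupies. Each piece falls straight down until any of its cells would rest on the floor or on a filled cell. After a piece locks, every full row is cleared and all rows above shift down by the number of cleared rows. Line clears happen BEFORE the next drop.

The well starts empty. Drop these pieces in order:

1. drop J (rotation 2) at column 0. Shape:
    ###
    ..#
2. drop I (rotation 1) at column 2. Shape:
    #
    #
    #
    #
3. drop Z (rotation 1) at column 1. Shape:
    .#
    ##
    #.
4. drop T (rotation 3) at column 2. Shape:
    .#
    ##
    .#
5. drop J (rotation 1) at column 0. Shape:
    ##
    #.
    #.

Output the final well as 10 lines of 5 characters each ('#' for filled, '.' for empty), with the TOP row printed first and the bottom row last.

Answer: ...#.
..##.
####.
###..
###..
..#..
..#..
..#..
###..
..#..

Derivation:
Drop 1: J rot2 at col 0 lands with bottom-row=0; cleared 0 line(s) (total 0); column heights now [2 2 2 0 0], max=2
Drop 2: I rot1 at col 2 lands with bottom-row=2; cleared 0 line(s) (total 0); column heights now [2 2 6 0 0], max=6
Drop 3: Z rot1 at col 1 lands with bottom-row=5; cleared 0 line(s) (total 0); column heights now [2 7 8 0 0], max=8
Drop 4: T rot3 at col 2 lands with bottom-row=7; cleared 0 line(s) (total 0); column heights now [2 7 9 10 0], max=10
Drop 5: J rot1 at col 0 lands with bottom-row=5; cleared 0 line(s) (total 0); column heights now [8 8 9 10 0], max=10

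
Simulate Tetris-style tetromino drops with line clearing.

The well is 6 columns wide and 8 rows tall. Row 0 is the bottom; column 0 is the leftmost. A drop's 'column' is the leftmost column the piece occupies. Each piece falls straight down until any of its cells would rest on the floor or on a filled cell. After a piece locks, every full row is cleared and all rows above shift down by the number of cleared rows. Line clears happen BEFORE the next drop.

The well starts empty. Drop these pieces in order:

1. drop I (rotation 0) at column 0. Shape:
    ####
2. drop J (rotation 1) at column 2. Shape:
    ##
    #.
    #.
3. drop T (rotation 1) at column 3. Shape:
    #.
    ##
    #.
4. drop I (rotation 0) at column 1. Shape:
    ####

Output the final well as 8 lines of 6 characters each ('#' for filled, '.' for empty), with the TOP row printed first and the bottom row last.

Drop 1: I rot0 at col 0 lands with bottom-row=0; cleared 0 line(s) (total 0); column heights now [1 1 1 1 0 0], max=1
Drop 2: J rot1 at col 2 lands with bottom-row=1; cleared 0 line(s) (total 0); column heights now [1 1 4 4 0 0], max=4
Drop 3: T rot1 at col 3 lands with bottom-row=4; cleared 0 line(s) (total 0); column heights now [1 1 4 7 6 0], max=7
Drop 4: I rot0 at col 1 lands with bottom-row=7; cleared 0 line(s) (total 0); column heights now [1 8 8 8 8 0], max=8

Answer: .####.
...#..
...##.
...#..
..##..
..#...
..#...
####..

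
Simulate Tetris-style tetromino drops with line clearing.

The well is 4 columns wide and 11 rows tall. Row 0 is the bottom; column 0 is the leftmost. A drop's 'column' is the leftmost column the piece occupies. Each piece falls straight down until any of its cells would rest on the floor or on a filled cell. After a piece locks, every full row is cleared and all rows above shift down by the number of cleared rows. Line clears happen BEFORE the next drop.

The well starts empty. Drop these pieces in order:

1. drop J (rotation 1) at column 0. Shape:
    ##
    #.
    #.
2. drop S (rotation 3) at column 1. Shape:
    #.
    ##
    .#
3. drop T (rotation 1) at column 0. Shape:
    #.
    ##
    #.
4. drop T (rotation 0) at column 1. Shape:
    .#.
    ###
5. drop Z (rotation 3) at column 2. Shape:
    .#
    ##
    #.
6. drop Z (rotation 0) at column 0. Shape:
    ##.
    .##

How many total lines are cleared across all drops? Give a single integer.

Drop 1: J rot1 at col 0 lands with bottom-row=0; cleared 0 line(s) (total 0); column heights now [3 3 0 0], max=3
Drop 2: S rot3 at col 1 lands with bottom-row=2; cleared 0 line(s) (total 0); column heights now [3 5 4 0], max=5
Drop 3: T rot1 at col 0 lands with bottom-row=4; cleared 0 line(s) (total 0); column heights now [7 6 4 0], max=7
Drop 4: T rot0 at col 1 lands with bottom-row=6; cleared 1 line(s) (total 1); column heights now [6 6 7 0], max=7
Drop 5: Z rot3 at col 2 lands with bottom-row=7; cleared 0 line(s) (total 1); column heights now [6 6 9 10], max=10
Drop 6: Z rot0 at col 0 lands with bottom-row=9; cleared 0 line(s) (total 1); column heights now [11 11 10 10], max=11

Answer: 1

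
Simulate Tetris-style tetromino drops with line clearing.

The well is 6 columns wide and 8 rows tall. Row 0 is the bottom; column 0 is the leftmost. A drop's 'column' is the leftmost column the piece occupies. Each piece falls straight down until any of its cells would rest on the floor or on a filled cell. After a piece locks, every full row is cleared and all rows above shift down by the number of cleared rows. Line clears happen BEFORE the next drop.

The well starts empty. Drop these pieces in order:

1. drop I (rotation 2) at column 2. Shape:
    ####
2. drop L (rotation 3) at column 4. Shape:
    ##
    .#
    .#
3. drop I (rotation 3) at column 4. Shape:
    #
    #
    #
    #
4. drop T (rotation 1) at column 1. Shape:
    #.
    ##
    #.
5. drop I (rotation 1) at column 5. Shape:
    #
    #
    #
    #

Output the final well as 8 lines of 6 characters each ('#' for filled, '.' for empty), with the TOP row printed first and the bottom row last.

Answer: ....##
....##
....##
....##
....##
.#...#
.##..#
.#####

Derivation:
Drop 1: I rot2 at col 2 lands with bottom-row=0; cleared 0 line(s) (total 0); column heights now [0 0 1 1 1 1], max=1
Drop 2: L rot3 at col 4 lands with bottom-row=1; cleared 0 line(s) (total 0); column heights now [0 0 1 1 4 4], max=4
Drop 3: I rot3 at col 4 lands with bottom-row=4; cleared 0 line(s) (total 0); column heights now [0 0 1 1 8 4], max=8
Drop 4: T rot1 at col 1 lands with bottom-row=0; cleared 0 line(s) (total 0); column heights now [0 3 2 1 8 4], max=8
Drop 5: I rot1 at col 5 lands with bottom-row=4; cleared 0 line(s) (total 0); column heights now [0 3 2 1 8 8], max=8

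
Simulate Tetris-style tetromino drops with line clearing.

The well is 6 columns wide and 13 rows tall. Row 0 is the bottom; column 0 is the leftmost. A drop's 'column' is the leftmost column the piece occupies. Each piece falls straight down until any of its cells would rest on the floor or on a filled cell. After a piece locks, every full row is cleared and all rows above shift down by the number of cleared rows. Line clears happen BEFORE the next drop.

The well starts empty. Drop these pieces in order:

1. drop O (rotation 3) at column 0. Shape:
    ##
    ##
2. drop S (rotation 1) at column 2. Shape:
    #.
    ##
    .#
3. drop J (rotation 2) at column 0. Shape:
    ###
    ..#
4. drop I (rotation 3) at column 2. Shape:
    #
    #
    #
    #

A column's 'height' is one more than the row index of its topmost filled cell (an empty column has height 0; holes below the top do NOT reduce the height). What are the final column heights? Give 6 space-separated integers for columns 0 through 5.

Drop 1: O rot3 at col 0 lands with bottom-row=0; cleared 0 line(s) (total 0); column heights now [2 2 0 0 0 0], max=2
Drop 2: S rot1 at col 2 lands with bottom-row=0; cleared 0 line(s) (total 0); column heights now [2 2 3 2 0 0], max=3
Drop 3: J rot2 at col 0 lands with bottom-row=3; cleared 0 line(s) (total 0); column heights now [5 5 5 2 0 0], max=5
Drop 4: I rot3 at col 2 lands with bottom-row=5; cleared 0 line(s) (total 0); column heights now [5 5 9 2 0 0], max=9

Answer: 5 5 9 2 0 0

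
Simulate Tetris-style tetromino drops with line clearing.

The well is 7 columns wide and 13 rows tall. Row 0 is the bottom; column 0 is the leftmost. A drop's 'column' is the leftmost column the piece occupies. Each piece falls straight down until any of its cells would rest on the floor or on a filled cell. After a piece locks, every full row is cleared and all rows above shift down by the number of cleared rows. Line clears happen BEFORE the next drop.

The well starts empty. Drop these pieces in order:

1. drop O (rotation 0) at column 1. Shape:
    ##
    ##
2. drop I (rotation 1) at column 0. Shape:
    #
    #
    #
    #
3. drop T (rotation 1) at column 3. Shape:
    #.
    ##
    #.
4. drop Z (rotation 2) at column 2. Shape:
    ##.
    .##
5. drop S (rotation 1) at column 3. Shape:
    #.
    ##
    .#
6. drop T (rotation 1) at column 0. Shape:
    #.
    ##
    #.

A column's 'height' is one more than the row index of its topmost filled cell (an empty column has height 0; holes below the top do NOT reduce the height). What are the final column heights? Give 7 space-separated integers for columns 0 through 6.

Answer: 7 6 5 7 6 0 0

Derivation:
Drop 1: O rot0 at col 1 lands with bottom-row=0; cleared 0 line(s) (total 0); column heights now [0 2 2 0 0 0 0], max=2
Drop 2: I rot1 at col 0 lands with bottom-row=0; cleared 0 line(s) (total 0); column heights now [4 2 2 0 0 0 0], max=4
Drop 3: T rot1 at col 3 lands with bottom-row=0; cleared 0 line(s) (total 0); column heights now [4 2 2 3 2 0 0], max=4
Drop 4: Z rot2 at col 2 lands with bottom-row=3; cleared 0 line(s) (total 0); column heights now [4 2 5 5 4 0 0], max=5
Drop 5: S rot1 at col 3 lands with bottom-row=4; cleared 0 line(s) (total 0); column heights now [4 2 5 7 6 0 0], max=7
Drop 6: T rot1 at col 0 lands with bottom-row=4; cleared 0 line(s) (total 0); column heights now [7 6 5 7 6 0 0], max=7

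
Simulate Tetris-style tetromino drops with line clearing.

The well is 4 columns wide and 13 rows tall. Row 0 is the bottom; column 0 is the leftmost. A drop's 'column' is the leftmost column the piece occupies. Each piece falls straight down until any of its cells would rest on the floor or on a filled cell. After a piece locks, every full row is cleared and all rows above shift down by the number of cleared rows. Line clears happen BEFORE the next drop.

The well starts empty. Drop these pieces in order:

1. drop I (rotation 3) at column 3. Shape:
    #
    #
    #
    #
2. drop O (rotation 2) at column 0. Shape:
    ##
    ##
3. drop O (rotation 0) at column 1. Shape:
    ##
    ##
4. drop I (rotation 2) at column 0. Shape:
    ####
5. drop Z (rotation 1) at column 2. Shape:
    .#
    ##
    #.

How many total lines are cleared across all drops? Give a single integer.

Drop 1: I rot3 at col 3 lands with bottom-row=0; cleared 0 line(s) (total 0); column heights now [0 0 0 4], max=4
Drop 2: O rot2 at col 0 lands with bottom-row=0; cleared 0 line(s) (total 0); column heights now [2 2 0 4], max=4
Drop 3: O rot0 at col 1 lands with bottom-row=2; cleared 0 line(s) (total 0); column heights now [2 4 4 4], max=4
Drop 4: I rot2 at col 0 lands with bottom-row=4; cleared 1 line(s) (total 1); column heights now [2 4 4 4], max=4
Drop 5: Z rot1 at col 2 lands with bottom-row=4; cleared 0 line(s) (total 1); column heights now [2 4 6 7], max=7

Answer: 1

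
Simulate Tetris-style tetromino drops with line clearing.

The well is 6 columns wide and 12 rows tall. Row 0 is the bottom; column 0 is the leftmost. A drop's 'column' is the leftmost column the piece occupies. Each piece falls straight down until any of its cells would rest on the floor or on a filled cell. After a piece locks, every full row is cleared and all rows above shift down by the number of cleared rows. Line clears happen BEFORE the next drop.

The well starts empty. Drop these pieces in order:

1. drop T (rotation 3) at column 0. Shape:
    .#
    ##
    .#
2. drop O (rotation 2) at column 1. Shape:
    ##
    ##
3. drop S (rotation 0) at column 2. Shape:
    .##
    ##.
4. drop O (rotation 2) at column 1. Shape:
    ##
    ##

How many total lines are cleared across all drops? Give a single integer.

Answer: 0

Derivation:
Drop 1: T rot3 at col 0 lands with bottom-row=0; cleared 0 line(s) (total 0); column heights now [2 3 0 0 0 0], max=3
Drop 2: O rot2 at col 1 lands with bottom-row=3; cleared 0 line(s) (total 0); column heights now [2 5 5 0 0 0], max=5
Drop 3: S rot0 at col 2 lands with bottom-row=5; cleared 0 line(s) (total 0); column heights now [2 5 6 7 7 0], max=7
Drop 4: O rot2 at col 1 lands with bottom-row=6; cleared 0 line(s) (total 0); column heights now [2 8 8 7 7 0], max=8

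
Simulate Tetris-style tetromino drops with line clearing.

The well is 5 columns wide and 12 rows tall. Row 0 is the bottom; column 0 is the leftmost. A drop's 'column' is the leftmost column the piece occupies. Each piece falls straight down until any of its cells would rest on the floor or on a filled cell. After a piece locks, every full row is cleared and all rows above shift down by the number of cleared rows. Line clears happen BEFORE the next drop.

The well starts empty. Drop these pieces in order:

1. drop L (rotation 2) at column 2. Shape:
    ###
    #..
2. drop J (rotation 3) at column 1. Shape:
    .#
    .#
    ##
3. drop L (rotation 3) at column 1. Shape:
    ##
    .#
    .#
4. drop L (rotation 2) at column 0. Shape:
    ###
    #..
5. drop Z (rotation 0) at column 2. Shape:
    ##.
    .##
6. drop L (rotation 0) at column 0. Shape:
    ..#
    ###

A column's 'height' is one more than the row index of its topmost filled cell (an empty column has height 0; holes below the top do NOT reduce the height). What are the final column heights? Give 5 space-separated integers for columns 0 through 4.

Answer: 10 10 11 9 2

Derivation:
Drop 1: L rot2 at col 2 lands with bottom-row=0; cleared 0 line(s) (total 0); column heights now [0 0 2 2 2], max=2
Drop 2: J rot3 at col 1 lands with bottom-row=2; cleared 0 line(s) (total 0); column heights now [0 3 5 2 2], max=5
Drop 3: L rot3 at col 1 lands with bottom-row=5; cleared 0 line(s) (total 0); column heights now [0 8 8 2 2], max=8
Drop 4: L rot2 at col 0 lands with bottom-row=7; cleared 0 line(s) (total 0); column heights now [9 9 9 2 2], max=9
Drop 5: Z rot0 at col 2 lands with bottom-row=8; cleared 1 line(s) (total 1); column heights now [8 8 9 9 2], max=9
Drop 6: L rot0 at col 0 lands with bottom-row=9; cleared 0 line(s) (total 1); column heights now [10 10 11 9 2], max=11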